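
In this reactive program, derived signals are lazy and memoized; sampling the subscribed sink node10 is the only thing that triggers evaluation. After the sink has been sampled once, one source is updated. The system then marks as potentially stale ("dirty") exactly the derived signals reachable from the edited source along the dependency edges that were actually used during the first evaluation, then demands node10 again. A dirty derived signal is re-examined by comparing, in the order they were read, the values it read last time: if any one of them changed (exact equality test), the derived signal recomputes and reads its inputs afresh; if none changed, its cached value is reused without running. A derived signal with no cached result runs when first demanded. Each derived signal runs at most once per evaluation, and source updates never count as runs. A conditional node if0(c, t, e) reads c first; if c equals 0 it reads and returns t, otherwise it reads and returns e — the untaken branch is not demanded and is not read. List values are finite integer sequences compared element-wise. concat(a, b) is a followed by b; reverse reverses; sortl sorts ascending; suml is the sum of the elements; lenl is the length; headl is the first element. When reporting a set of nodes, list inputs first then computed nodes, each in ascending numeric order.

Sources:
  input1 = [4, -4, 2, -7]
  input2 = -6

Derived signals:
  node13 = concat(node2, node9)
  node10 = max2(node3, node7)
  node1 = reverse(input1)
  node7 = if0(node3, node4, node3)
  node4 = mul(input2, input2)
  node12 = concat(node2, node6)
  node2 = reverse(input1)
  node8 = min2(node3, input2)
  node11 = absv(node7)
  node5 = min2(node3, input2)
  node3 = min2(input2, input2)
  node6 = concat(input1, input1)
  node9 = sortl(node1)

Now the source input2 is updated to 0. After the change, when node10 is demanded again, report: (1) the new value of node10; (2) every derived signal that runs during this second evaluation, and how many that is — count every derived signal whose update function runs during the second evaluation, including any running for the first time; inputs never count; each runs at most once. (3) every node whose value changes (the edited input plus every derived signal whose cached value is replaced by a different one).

First demand of the output computes:
  node3 = min2(-6, -6) = -6
  node7 = if0(node3=-6 -> else branch node3) = -6
  node10 = max2(-6, -6) = -6

After the edit, cleaning proceeds:
  node3: a read changed (input2 -6->0; input2 -6->0) — executes, giving 0.
  node4: had never run; runs now, result 0.
  node7: a read changed (node3 -6->0; node3 -6->0) — executes, giving 0.
  node10: a read changed (node3 -6->0; node7 -6->0) — executes, giving 0.

Note the branch switch — node4 had no cache and runs now for the first time.

Demanding node10 again yields 0.
4 derived signals run: node3, node4, node7, node10.
The nodes whose values change: input2, node3, node7, node10.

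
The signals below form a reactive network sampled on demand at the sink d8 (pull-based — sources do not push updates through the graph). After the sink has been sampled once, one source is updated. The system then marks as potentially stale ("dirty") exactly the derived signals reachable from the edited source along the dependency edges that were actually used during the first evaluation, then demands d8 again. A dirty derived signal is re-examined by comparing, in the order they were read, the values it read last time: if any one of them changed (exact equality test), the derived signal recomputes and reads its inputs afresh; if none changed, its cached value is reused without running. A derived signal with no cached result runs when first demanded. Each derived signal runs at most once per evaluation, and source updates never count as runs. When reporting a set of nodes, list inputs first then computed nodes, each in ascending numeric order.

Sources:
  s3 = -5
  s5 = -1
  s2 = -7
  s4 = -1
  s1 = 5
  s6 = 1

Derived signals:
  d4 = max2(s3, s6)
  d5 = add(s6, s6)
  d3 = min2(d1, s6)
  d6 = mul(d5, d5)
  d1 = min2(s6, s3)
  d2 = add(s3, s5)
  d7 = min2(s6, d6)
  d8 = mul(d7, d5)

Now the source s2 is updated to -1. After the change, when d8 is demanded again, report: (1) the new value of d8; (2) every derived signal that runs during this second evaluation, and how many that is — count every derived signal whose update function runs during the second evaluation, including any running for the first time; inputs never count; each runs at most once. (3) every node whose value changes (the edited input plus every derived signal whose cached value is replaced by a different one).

Initial pass — values computed on the first demand:
  d5 = add(1, 1) = 2
  d6 = mul(2, 2) = 4
  d7 = min2(1, 4) = 1
  d8 = mul(1, 2) = 2

Second demand — change propagation:
  no demanded computation ever read s2, so the edit dirties nothing and nothing runs.

The important point: nothing the output needs ever reads s2, so the edit is invisible to it.

d8 now evaluates to 2.
Run set: none (0 run).
Changed values: s2.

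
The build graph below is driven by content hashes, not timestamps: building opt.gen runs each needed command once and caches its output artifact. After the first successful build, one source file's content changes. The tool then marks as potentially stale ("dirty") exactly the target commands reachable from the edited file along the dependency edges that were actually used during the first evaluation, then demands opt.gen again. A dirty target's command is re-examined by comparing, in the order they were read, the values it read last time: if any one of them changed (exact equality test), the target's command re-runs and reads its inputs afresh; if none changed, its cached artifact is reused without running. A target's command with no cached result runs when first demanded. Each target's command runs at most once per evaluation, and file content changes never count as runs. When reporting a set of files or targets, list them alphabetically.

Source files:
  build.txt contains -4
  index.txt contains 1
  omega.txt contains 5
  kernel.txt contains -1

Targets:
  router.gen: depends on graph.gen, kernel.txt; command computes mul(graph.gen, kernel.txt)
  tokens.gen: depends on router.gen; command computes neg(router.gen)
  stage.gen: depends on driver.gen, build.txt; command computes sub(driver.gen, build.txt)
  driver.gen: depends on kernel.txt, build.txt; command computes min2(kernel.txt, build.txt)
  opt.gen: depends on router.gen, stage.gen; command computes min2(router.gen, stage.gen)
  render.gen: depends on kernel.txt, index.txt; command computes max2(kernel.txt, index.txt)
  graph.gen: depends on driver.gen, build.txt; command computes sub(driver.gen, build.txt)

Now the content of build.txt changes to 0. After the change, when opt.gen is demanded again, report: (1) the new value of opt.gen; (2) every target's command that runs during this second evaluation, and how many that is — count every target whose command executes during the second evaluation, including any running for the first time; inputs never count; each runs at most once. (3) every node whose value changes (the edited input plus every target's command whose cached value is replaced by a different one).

opt.gen now evaluates to -1.
Run set: driver.gen, graph.gen, opt.gen, router.gen, stage.gen (5 run).
Changed values: build.txt, driver.gen, graph.gen, opt.gen, router.gen, stage.gen.

Initial pass — values computed on the first demand:
  driver.gen = min2(-1, -4) = -4
  graph.gen = sub(-4, -4) = 0
  router.gen = mul(0, -1) = 0
  stage.gen = sub(-4, -4) = 0
  opt.gen = min2(0, 0) = 0

Second demand — change propagation:
  driver.gen: re-runs because build.txt -4->0; new result -1.
  graph.gen: re-runs because driver.gen -4->-1; build.txt -4->0; new result -1.
  router.gen: re-runs because graph.gen 0->-1; new result 1.
  stage.gen: re-runs because driver.gen -4->-1; build.txt -4->0; new result -1.
  opt.gen: re-runs because router.gen 0->1; stage.gen 0->-1; new result -1.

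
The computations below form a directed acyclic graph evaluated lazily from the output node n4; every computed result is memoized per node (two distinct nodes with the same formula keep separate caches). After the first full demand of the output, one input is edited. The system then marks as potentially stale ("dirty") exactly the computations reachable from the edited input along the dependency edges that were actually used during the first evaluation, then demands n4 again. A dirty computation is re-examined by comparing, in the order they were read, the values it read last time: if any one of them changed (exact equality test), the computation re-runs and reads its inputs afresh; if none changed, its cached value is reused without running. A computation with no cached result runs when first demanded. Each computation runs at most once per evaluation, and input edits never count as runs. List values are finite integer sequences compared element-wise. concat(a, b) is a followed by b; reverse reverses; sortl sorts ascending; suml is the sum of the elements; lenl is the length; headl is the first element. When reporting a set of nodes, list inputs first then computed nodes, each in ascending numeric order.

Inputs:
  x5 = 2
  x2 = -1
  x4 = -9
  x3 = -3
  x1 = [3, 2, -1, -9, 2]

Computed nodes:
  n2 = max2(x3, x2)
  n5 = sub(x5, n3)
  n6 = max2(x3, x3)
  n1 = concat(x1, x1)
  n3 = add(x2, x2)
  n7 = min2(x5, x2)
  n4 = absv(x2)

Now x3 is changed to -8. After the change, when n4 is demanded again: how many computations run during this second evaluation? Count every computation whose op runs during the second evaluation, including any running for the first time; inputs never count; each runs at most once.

0 computations run: none.
Note the shortcut — x3 feeds only undemanded nodes, so no recomputation happens.

First demand of the output computes:
  n4 = absv(-1) = 1

After the edit, cleaning proceeds:
  x3 only reaches undemanded nodes; the second demand re-runs nothing.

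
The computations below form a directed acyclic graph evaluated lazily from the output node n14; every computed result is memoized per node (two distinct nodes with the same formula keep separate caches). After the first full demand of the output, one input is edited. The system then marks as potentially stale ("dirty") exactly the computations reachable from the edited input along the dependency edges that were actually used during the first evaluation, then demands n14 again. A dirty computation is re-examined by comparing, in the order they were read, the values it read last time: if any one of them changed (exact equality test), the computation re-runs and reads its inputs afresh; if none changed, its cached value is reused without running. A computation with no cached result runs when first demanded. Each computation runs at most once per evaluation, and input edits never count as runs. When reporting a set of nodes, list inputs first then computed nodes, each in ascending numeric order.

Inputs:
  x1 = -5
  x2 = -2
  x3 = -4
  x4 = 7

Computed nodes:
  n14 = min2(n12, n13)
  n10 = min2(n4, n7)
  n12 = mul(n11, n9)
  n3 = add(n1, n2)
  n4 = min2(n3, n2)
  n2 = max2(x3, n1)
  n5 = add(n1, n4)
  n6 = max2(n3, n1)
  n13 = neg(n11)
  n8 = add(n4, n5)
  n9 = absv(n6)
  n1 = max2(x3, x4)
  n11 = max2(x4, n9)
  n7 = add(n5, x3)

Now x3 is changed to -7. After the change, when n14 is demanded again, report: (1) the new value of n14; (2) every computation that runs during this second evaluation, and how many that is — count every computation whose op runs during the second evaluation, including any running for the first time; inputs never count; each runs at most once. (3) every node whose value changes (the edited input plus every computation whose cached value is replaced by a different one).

Demanding n14 again yields -14.
2 computations run: n1, n2.
The nodes whose values change: x3.
Note where the cutoff bites: n3 is checked, finds nothing changed, and keeps its cache.

First demand of the output computes:
  n1 = max2(-4, 7) = 7
  n2 = max2(-4, 7) = 7
  n3 = add(7, 7) = 14
  n6 = max2(14, 7) = 14
  n9 = absv(14) = 14
  n11 = max2(7, 14) = 14
  n12 = mul(14, 14) = 196
  n13 = neg(14) = -14
  n14 = min2(196, -14) = -14

After the edit, cleaning proceeds:
  n1: a read changed (x3 -4->-7) — executes, giving 7 — identical to its old value.
  n2: a read changed (x3 -4->-7) — executes, giving 7 — identical to its old value.
  n3: dirty, but its reads are unchanged (n1 unchanged, n2 unchanged); cached 14 stands.
  n6: dirty, but its reads are unchanged (n3 unchanged, n1 unchanged); cached 14 stands.
  n9: dirty, but its reads are unchanged (n6 unchanged); cached 14 stands.
  n11: dirty, but its reads are unchanged (x4 unchanged, n9 unchanged); cached 14 stands.
  n12: dirty, but its reads are unchanged (n11 unchanged, n9 unchanged); cached 196 stands.
  n13: dirty, but its reads are unchanged (n11 unchanged); cached -14 stands.
  n14: dirty, but its reads are unchanged (n12 unchanged, n13 unchanged); cached -14 stands.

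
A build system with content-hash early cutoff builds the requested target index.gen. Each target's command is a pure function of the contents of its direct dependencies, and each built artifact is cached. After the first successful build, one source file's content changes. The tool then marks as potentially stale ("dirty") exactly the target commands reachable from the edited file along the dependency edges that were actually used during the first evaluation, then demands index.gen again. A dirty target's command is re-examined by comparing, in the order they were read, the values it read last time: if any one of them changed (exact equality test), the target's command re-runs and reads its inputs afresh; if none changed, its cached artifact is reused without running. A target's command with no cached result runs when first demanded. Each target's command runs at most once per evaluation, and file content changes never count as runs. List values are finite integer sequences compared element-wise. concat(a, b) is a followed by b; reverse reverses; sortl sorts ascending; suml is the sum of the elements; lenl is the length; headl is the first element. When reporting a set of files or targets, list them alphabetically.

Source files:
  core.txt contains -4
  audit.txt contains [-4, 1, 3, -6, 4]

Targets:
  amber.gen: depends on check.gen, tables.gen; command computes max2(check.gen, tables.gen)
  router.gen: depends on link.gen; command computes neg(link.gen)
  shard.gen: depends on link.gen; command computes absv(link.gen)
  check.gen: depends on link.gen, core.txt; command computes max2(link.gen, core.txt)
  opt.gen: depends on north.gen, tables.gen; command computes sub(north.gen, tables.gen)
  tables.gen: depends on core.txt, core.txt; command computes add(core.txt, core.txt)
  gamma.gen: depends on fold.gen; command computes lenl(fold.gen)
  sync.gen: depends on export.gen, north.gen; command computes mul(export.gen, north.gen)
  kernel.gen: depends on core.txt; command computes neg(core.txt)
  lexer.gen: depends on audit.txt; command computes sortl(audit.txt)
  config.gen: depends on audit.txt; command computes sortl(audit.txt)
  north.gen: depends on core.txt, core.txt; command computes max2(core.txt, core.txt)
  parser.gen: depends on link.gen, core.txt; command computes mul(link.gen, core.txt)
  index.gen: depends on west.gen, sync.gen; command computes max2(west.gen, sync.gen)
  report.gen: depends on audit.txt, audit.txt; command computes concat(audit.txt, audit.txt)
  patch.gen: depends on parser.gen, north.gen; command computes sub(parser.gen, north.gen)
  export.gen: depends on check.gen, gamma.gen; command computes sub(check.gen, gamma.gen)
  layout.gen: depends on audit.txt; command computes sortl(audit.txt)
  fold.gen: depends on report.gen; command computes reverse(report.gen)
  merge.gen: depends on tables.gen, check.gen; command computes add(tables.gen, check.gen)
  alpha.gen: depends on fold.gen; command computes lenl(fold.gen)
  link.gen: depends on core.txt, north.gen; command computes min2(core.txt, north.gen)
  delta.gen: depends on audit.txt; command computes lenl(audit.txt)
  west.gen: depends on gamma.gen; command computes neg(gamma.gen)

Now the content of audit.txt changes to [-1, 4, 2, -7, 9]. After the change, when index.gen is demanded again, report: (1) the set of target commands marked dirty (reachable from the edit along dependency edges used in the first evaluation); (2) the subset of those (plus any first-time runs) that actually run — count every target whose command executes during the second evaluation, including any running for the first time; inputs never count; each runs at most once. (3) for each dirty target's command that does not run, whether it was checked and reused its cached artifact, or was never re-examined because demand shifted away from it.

Marked dirty: export.gen, fold.gen, gamma.gen, index.gen, report.gen, sync.gen, west.gen.
Target commands that run: fold.gen, gamma.gen, report.gen — 3 in total.
Checked but reused from cache: export.gen, index.gen, sync.gen, west.gen.
Key observation: the change is absorbed at gamma.gen — it re-runs but produces the same value, and the output's value is unchanged.

First evaluation (everything demanded from the output):
  north.gen = max2(-4, -4) = -4
  link.gen = min2(-4, -4) = -4
  check.gen = max2(-4, -4) = -4
  report.gen = concat([-4, 1, 3, -6, 4], [-4, 1, 3, -6, 4]) = [-4, 1, 3, -6, 4, -4, 1, 3, -6, 4]
  fold.gen = reverse([-4, 1, 3, -6, 4, -4, 1, 3, -6, 4]) = [4, -6, 3, 1, -4, 4, -6, 3, 1, -4]
  gamma.gen = lenl([4, -6, 3, 1, -4, 4, -6, 3, 1, -4]) = 10
  export.gen = sub(-4, 10) = -14
  sync.gen = mul(-14, -4) = 56
  west.gen = neg(10) = -10
  index.gen = max2(-10, 56) = 56

Propagation after the edit:
  report.gen: runs — audit.txt [-4, 1, 3, -6, 4]->[-1, 4, 2, -7, 9]; audit.txt [-4, 1, 3, -6, 4]->[-1, 4, 2, -7, 9]; result [-1, 4, 2, -7, 9, -1, 4, 2, -7, 9].
  fold.gen: runs — report.gen [-4, 1, 3, -6, 4, -4, 1, 3, -6, 4]->[-1, 4, 2, -7, 9, -1, 4, 2, -7, 9]; result [9, -7, 2, 4, -1, 9, -7, 2, 4, -1].
  gamma.gen: runs — fold.gen [4, -6, 3, 1, -4, 4, -6, 3, 1, -4]->[9, -7, 2, 4, -1, 9, -7, 2, 4, -1]; result 10 (same value as before).
  export.gen: checked — values it read are unchanged (check.gen unchanged, gamma.gen unchanged); reused cached -14 without running.
  sync.gen: checked — values it read are unchanged (export.gen unchanged, north.gen unchanged); reused cached 56 without running.
  west.gen: checked — values it read are unchanged (gamma.gen unchanged); reused cached -10 without running.
  index.gen: checked — values it read are unchanged (west.gen unchanged, sync.gen unchanged); reused cached 56 without running.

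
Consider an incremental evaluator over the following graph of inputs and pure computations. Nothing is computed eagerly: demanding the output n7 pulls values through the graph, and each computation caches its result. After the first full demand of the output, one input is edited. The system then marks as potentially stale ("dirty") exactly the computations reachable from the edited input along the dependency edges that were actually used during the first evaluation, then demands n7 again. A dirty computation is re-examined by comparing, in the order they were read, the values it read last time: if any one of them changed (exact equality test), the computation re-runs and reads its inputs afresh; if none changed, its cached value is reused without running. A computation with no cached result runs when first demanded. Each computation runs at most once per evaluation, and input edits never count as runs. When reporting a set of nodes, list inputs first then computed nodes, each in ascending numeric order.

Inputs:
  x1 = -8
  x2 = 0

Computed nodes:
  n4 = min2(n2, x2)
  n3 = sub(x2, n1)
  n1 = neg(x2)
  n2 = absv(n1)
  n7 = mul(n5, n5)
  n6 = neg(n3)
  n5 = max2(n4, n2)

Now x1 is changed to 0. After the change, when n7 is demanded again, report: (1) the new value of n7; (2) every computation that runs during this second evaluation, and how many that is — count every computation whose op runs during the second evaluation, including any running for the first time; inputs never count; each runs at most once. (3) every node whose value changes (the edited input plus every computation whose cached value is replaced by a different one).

Initial pass — values computed on the first demand:
  n1 = neg(0) = 0
  n2 = absv(0) = 0
  n4 = min2(0, 0) = 0
  n5 = max2(0, 0) = 0
  n7 = mul(0, 0) = 0

Second demand — change propagation:
  no demanded computation ever read x1, so the edit dirties nothing and nothing runs.

The important point: nothing the output needs ever reads x1, so the edit is invisible to it.

n7 now evaluates to 0.
Run set: none (0 run).
Changed values: x1.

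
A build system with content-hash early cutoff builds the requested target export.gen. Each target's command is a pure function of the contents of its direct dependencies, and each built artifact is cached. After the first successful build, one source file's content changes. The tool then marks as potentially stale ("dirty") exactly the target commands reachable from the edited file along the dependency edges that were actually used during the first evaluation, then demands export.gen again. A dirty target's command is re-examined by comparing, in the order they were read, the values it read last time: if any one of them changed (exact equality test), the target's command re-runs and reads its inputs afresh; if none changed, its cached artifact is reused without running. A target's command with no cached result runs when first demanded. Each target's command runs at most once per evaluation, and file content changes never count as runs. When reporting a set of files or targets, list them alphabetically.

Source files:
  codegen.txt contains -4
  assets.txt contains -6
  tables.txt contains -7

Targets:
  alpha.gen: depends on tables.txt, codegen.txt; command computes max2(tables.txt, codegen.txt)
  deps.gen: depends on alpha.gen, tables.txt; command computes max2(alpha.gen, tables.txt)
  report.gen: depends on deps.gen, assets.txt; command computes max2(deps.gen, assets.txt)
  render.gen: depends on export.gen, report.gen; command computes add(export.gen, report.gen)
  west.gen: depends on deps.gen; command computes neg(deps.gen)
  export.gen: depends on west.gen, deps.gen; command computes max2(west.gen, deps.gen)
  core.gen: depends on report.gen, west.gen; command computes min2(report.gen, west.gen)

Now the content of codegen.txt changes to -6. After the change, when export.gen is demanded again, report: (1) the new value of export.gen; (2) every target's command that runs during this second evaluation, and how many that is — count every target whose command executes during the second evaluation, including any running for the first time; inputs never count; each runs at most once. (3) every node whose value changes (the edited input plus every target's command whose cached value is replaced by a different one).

First evaluation (everything demanded from the output):
  alpha.gen = max2(-7, -4) = -4
  deps.gen = max2(-4, -7) = -4
  west.gen = neg(-4) = 4
  export.gen = max2(4, -4) = 4

Propagation after the edit:
  alpha.gen: runs — codegen.txt -4->-6; result -6.
  deps.gen: runs — alpha.gen -4->-6; result -6.
  west.gen: runs — deps.gen -4->-6; result 6.
  export.gen: runs — west.gen 4->6; deps.gen -4->-6; result 6.

New value of export.gen: 6.
Target commands that run: alpha.gen, deps.gen, export.gen, west.gen — 4 in total.
Values that change: alpha.gen, codegen.txt, deps.gen, export.gen, west.gen.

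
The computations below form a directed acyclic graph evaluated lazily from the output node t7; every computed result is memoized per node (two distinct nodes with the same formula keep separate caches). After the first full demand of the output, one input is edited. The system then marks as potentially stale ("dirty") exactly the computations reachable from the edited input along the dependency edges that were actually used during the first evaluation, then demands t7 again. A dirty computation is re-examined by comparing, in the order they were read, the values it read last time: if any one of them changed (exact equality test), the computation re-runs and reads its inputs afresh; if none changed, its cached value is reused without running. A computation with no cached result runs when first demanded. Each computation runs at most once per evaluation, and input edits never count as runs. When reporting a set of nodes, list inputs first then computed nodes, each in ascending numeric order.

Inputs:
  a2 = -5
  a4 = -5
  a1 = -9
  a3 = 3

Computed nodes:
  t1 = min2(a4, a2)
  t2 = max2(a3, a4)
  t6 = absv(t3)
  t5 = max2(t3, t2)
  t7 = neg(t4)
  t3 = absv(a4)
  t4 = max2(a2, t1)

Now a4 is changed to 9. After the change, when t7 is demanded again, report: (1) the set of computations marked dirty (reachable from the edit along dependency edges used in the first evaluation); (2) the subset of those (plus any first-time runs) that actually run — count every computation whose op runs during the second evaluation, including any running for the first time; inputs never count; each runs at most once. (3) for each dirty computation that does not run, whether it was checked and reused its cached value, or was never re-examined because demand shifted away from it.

First demand of the output computes:
  t1 = min2(-5, -5) = -5
  t4 = max2(-5, -5) = -5
  t7 = neg(-5) = 5

After the edit, cleaning proceeds:
  t1: a read changed (a4 -5->9) — executes, giving -5 — identical to its old value.
  t4: dirty, but its reads are unchanged (a2 unchanged, t1 unchanged); cached -5 stands.
  t7: dirty, but its reads are unchanged (t4 unchanged); cached 5 stands.

Note the absorption at t1: it re-runs yet its value is the same, leaving the output's value untouched.

The edit dirties: t1, t4, t7.
1 computations run: t1.
Cache hits after checking: t4, t7.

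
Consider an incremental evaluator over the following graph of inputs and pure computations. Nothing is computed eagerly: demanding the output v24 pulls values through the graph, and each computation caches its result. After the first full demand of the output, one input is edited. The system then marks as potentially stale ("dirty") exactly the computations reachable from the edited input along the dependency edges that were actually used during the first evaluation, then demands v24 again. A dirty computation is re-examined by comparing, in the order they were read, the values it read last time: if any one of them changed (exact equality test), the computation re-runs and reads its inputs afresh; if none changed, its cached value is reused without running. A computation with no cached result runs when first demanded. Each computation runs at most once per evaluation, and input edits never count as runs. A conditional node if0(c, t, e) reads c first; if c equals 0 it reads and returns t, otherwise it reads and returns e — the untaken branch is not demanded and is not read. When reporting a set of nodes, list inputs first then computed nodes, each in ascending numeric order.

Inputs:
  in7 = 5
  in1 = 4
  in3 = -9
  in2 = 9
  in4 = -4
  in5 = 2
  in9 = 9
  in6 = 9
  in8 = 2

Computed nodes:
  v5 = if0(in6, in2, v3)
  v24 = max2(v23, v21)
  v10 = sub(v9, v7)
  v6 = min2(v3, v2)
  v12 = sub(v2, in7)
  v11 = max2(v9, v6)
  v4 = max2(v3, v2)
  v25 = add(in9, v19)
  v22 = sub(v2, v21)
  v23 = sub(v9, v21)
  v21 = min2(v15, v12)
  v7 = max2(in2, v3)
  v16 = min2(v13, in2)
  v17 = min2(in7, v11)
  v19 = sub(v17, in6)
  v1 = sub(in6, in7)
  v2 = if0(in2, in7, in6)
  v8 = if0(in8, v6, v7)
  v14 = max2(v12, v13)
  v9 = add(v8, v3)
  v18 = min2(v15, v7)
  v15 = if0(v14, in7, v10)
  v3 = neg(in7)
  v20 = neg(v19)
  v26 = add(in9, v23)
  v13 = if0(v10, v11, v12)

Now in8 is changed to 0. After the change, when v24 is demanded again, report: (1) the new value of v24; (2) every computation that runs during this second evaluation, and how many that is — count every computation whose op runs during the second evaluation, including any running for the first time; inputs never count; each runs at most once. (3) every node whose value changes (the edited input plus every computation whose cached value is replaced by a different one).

v24 now evaluates to 9.
Run set: v6, v8, v9, v10, v13, v15, v21, v23, v24 (9 run).
Changed values: in8, v8, v9, v10, v15, v21.
The important point: the flipped condition pulls in fresh nodes; v6 runs for the first time.

Initial pass — values computed on the first demand:
  v2 = if0(in2=9 -> else branch in6) = 9
  v3 = neg(5) = -5
  v7 = max2(9, -5) = 9
  v8 = if0(in8=2 -> else branch v7) = 9
  v9 = add(9, -5) = 4
  v10 = sub(4, 9) = -5
  v12 = sub(9, 5) = 4
  v13 = if0(v10=-5 -> else branch v12) = 4
  v14 = max2(4, 4) = 4
  v15 = if0(v14=4 -> else branch v10) = -5
  v21 = min2(-5, 4) = -5
  v23 = sub(4, -5) = 9
  v24 = max2(9, -5) = 9

Second demand — change propagation:
  v6: newly demanded (no cache) — executes and yields -5.
  v8: re-runs because in8 2->0; new result -5.
  v9: re-runs because v8 9->-5; new result -10.
  v10: re-runs because v9 4->-10; new result -19.
  v13: re-runs because v10 -5->-19; new result 4 (unchanged).
  v14: re-examined; everything it read last time is the same (v12 unchanged, v13 unchanged) — cache 4 kept, no run.
  v15: re-runs because v10 -5->-19; new result -19.
  v21: re-runs because v15 -5->-19; new result -19.
  v23: re-runs because v9 4->-10; v21 -5->-19; new result 9 (unchanged).
  v24: re-runs because v21 -5->-19; new result 9 (unchanged).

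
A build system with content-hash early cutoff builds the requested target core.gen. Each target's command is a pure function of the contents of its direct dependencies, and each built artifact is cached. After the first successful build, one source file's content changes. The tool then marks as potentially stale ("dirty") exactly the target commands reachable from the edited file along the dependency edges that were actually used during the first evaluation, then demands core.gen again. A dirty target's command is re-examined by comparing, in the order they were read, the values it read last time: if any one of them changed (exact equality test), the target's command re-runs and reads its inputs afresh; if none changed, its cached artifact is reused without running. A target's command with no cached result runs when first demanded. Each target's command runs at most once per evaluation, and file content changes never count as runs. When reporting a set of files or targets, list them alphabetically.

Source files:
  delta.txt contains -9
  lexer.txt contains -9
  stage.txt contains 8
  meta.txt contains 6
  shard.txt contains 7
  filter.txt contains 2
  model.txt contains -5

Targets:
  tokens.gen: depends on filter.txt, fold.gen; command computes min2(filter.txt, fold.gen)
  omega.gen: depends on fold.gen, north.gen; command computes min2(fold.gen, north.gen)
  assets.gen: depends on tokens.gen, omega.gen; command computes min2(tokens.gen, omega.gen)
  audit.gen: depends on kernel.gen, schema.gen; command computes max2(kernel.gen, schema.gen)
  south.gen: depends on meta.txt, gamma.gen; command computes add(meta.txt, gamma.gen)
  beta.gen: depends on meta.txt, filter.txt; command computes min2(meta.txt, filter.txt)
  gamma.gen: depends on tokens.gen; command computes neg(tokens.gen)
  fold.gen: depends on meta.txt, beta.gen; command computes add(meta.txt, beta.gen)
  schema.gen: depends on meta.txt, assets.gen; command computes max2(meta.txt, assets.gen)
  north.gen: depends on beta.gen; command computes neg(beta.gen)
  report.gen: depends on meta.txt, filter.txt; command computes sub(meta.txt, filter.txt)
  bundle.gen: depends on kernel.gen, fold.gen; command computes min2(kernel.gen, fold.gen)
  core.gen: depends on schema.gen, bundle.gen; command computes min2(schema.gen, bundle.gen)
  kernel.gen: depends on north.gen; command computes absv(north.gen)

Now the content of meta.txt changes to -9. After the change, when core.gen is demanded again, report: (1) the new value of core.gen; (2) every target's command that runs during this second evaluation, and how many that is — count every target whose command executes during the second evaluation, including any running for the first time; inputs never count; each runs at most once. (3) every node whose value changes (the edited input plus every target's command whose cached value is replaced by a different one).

First evaluation (everything demanded from the output):
  beta.gen = min2(6, 2) = 2
  fold.gen = add(6, 2) = 8
  north.gen = neg(2) = -2
  kernel.gen = absv(-2) = 2
  bundle.gen = min2(2, 8) = 2
  omega.gen = min2(8, -2) = -2
  tokens.gen = min2(2, 8) = 2
  assets.gen = min2(2, -2) = -2
  schema.gen = max2(6, -2) = 6
  core.gen = min2(6, 2) = 2

Propagation after the edit:
  beta.gen: runs — meta.txt 6->-9; result -9.
  fold.gen: runs — meta.txt 6->-9; beta.gen 2->-9; result -18.
  north.gen: runs — beta.gen 2->-9; result 9.
  kernel.gen: runs — north.gen -2->9; result 9.
  bundle.gen: runs — kernel.gen 2->9; fold.gen 8->-18; result -18.
  omega.gen: runs — fold.gen 8->-18; north.gen -2->9; result -18.
  tokens.gen: runs — fold.gen 8->-18; result -18.
  assets.gen: runs — tokens.gen 2->-18; omega.gen -2->-18; result -18.
  schema.gen: runs — meta.txt 6->-9; assets.gen -2->-18; result -9.
  core.gen: runs — schema.gen 6->-9; bundle.gen 2->-18; result -18.

New value of core.gen: -18.
Target commands that run: assets.gen, beta.gen, bundle.gen, core.gen, fold.gen, kernel.gen, north.gen, omega.gen, schema.gen, tokens.gen — 10 in total.
Values that change: assets.gen, beta.gen, bundle.gen, core.gen, fold.gen, kernel.gen, meta.txt, north.gen, omega.gen, schema.gen, tokens.gen.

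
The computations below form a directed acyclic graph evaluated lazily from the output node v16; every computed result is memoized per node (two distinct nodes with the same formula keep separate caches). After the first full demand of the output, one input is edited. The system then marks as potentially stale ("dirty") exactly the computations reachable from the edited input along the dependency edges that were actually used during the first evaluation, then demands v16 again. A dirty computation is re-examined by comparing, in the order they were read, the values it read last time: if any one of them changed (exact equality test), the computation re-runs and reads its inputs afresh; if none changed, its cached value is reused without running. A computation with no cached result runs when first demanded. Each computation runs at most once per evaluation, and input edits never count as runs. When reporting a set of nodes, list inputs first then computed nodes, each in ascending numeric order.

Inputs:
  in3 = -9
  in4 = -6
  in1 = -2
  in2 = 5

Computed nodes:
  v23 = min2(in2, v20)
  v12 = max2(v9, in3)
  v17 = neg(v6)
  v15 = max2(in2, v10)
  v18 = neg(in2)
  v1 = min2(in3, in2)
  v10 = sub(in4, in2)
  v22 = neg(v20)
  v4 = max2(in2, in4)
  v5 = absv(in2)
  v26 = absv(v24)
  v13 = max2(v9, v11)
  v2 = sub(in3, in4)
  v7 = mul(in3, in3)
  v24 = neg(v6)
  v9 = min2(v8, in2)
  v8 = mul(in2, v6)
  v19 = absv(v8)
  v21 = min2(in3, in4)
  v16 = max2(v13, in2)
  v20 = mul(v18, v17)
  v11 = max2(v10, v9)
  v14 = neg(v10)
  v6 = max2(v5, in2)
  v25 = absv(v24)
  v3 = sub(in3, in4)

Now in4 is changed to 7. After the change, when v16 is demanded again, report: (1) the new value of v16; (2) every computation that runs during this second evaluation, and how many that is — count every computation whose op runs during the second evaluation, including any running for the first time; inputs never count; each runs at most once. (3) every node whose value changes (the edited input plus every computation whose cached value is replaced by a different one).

First demand of the output computes:
  v5 = absv(5) = 5
  v6 = max2(5, 5) = 5
  v8 = mul(5, 5) = 25
  v9 = min2(25, 5) = 5
  v10 = sub(-6, 5) = -11
  v11 = max2(-11, 5) = 5
  v13 = max2(5, 5) = 5
  v16 = max2(5, 5) = 5

After the edit, cleaning proceeds:
  v10: a read changed (in4 -6->7) — executes, giving 2.
  v11: a read changed (v10 -11->2) — executes, giving 5 — identical to its old value.
  v13: dirty, but its reads are unchanged (v9 unchanged, v11 unchanged); cached 5 stands.
  v16: dirty, but its reads are unchanged (v13 unchanged, in2 unchanged); cached 5 stands.

Note the absorption at v11: it re-runs yet its value is the same, leaving the output's value untouched.

Demanding v16 again yields 5.
2 computations run: v10, v11.
The nodes whose values change: in4, v10.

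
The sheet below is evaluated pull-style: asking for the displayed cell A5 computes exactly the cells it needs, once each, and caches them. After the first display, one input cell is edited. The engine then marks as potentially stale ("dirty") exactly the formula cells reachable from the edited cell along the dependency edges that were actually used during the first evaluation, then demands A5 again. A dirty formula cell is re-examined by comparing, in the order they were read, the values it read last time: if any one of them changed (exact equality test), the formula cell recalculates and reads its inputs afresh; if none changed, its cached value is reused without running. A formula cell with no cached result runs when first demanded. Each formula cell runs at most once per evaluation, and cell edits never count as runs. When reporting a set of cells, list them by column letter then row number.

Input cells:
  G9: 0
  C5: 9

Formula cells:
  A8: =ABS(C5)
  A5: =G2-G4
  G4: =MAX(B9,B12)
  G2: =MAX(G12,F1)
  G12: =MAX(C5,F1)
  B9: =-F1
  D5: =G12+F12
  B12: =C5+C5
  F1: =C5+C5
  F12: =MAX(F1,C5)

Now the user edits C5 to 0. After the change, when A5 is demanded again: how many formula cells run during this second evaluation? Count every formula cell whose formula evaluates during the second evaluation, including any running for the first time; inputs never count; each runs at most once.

7 formula cells run: A5, B9, B12, F1, G2, G4, G12.

First demand of the output computes:
  B12 = 9 + 9 = 18
  F1 = 9 + 9 = 18
  B9 = -(18) = -18
  G4 = MAX(-18, 18) = 18
  G12 = MAX(9, 18) = 18
  G2 = MAX(18, 18) = 18
  A5 = 18 - 18 = 0

After the edit, cleaning proceeds:
  B12: a read changed (C5 9->0; C5 9->0) — executes, giving 0.
  F1: a read changed (C5 9->0; C5 9->0) — executes, giving 0.
  B9: a read changed (F1 18->0) — executes, giving 0.
  G4: a read changed (B9 -18->0; B12 18->0) — executes, giving 0.
  G12: a read changed (C5 9->0; F1 18->0) — executes, giving 0.
  G2: a read changed (G12 18->0; F1 18->0) — executes, giving 0.
  A5: a read changed (G2 18->0; G4 18->0) — executes, giving 0 — identical to its old value.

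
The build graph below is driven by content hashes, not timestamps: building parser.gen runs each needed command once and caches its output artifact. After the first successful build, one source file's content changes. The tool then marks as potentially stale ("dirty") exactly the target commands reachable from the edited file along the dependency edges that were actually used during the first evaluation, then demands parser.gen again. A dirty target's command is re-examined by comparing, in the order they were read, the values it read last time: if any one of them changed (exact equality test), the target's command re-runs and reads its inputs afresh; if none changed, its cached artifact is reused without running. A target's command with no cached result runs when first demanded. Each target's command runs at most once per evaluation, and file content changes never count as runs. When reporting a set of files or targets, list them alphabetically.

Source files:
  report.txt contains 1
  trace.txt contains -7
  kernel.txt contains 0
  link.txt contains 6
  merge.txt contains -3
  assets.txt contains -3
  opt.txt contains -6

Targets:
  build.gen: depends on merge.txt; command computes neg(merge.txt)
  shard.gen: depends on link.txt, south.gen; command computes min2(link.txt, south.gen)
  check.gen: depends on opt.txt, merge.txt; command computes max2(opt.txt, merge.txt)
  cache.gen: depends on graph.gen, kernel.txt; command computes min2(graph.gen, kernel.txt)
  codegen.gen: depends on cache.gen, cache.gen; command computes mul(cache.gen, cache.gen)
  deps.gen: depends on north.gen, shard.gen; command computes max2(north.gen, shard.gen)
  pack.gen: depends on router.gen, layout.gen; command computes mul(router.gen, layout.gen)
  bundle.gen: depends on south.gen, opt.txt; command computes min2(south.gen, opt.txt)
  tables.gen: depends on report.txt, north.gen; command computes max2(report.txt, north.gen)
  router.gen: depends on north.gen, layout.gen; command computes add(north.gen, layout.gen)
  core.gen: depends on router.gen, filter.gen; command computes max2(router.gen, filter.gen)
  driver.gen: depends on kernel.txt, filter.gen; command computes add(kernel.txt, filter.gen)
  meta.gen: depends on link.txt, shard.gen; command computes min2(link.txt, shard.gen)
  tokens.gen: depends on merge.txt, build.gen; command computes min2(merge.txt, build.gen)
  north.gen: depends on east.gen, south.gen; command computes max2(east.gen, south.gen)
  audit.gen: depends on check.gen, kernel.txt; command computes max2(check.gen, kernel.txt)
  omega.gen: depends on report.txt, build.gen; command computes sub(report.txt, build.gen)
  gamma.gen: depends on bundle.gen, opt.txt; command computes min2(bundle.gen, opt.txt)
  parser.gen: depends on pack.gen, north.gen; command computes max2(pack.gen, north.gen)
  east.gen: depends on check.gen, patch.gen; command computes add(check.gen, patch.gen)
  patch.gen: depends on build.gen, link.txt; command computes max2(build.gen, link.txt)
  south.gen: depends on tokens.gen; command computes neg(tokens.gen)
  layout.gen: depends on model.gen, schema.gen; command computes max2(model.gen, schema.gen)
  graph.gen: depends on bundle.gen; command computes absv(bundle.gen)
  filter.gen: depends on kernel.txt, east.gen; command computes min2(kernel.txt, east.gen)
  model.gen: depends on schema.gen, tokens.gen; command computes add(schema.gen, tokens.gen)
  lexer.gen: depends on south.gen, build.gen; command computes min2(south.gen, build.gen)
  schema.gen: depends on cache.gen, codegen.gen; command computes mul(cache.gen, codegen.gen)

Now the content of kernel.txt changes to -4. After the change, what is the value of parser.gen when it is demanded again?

parser.gen now evaluates to 3904.

Initial pass — values computed on the first demand:
  build.gen = neg(-3) = 3
  check.gen = max2(-6, -3) = -3
  patch.gen = max2(3, 6) = 6
  east.gen = add(-3, 6) = 3
  tokens.gen = min2(-3, 3) = -3
  south.gen = neg(-3) = 3
  bundle.gen = min2(3, -6) = -6
  graph.gen = absv(-6) = 6
  cache.gen = min2(6, 0) = 0
  codegen.gen = mul(0, 0) = 0
  north.gen = max2(3, 3) = 3
  schema.gen = mul(0, 0) = 0
  model.gen = add(0, -3) = -3
  layout.gen = max2(-3, 0) = 0
  router.gen = add(3, 0) = 3
  pack.gen = mul(3, 0) = 0
  parser.gen = max2(0, 3) = 3

Second demand — change propagation:
  cache.gen: re-runs because kernel.txt 0->-4; new result -4.
  codegen.gen: re-runs because cache.gen 0->-4; cache.gen 0->-4; new result 16.
  schema.gen: re-runs because cache.gen 0->-4; codegen.gen 0->16; new result -64.
  model.gen: re-runs because schema.gen 0->-64; new result -67.
  layout.gen: re-runs because model.gen -3->-67; schema.gen 0->-64; new result -64.
  router.gen: re-runs because layout.gen 0->-64; new result -61.
  pack.gen: re-runs because router.gen 3->-61; layout.gen 0->-64; new result 3904.
  parser.gen: re-runs because pack.gen 0->3904; new result 3904.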